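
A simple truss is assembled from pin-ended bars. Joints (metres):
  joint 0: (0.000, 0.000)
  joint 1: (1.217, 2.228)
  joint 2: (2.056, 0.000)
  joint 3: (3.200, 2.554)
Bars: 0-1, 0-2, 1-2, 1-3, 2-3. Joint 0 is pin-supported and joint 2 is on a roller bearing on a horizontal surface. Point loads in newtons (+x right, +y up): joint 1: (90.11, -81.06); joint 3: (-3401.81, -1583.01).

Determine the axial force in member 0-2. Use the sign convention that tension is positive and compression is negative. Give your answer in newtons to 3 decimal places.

-1519.847

N=4 nodes, M=5 members, R=3 reactions → 2N=8, M+R=8
member 0 (0-1): L=2.5387, (cx,cy)=(0.4794,0.8776)
member 1 (0-2): L=2.0560, (cx,cy)=(1.0000,0.0000)
member 2 (1-2): L=2.3807, (cx,cy)=(0.3524,-0.9358)
member 3 (1-3): L=2.0096, (cx,cy)=(0.9868,0.1622)
member 4 (2-3): L=2.7985, (cx,cy)=(0.4088,0.9126)
solve A·x = −loads:
  F[0-1] = -3737.8822 N (compression)
  F[0-2] = -1519.8474 N (compression)
  F[1-2] = +2908.0372 N (tension)
  F[1-3] = -2945.8080 N (compression)
  F[2-3] = -1210.9428 N (compression)
  Rx@0 = +3311.7000 N
  Ry@0 = +3280.4006 N
  Ry@2 = -1616.3306 N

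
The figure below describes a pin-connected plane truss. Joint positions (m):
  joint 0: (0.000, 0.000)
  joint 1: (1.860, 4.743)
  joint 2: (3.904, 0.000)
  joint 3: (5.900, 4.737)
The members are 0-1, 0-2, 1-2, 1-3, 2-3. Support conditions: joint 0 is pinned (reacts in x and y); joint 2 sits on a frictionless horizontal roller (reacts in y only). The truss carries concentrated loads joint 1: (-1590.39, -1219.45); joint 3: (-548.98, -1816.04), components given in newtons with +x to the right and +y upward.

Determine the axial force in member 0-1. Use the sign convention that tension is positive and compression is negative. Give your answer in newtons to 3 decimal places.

-2479.414

N=4 nodes, M=5 members, R=3 reactions → 2N=8, M+R=8
member 0 (0-1): L=5.0947, (cx,cy)=(0.3651,0.9310)
member 1 (0-2): L=3.9040, (cx,cy)=(1.0000,0.0000)
member 2 (1-2): L=5.1647, (cx,cy)=(0.3958,-0.9184)
member 3 (1-3): L=4.0400, (cx,cy)=(1.0000,-0.0015)
member 4 (2-3): L=5.1403, (cx,cy)=(0.3883,0.9215)
solve A·x = −loads:
  F[0-1] = -2479.4139 N (compression)
  F[0-2] = -1234.1669 N (compression)
  F[1-2] = +1185.2721 N (tension)
  F[1-3] = +216.0984 N (tension)
  F[2-3] = -1970.3249 N (compression)
  Rx@0 = +2139.3700 N
  Ry@0 = +2308.2679 N
  Ry@2 = +727.2221 N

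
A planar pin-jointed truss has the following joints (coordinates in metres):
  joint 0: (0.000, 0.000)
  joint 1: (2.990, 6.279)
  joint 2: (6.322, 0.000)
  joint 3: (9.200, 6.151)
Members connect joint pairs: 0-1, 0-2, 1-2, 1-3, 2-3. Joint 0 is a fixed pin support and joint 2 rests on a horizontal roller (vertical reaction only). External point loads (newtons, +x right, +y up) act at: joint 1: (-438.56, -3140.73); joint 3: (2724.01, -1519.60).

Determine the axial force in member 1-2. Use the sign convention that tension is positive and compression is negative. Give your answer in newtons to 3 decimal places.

N=4 nodes, M=5 members, R=3 reactions → 2N=8, M+R=8
member 0 (0-1): L=6.9546, (cx,cy)=(0.4299,0.9029)
member 1 (0-2): L=6.3220, (cx,cy)=(1.0000,0.0000)
member 2 (1-2): L=7.1083, (cx,cy)=(0.4687,-0.8833)
member 3 (1-3): L=6.2113, (cx,cy)=(0.9998,-0.0206)
member 4 (2-3): L=6.7910, (cx,cy)=(0.4238,0.9058)
solve A·x = −loads:
  F[0-1] = +1385.8311 N (tension)
  F[0-2] = +1689.6347 N (tension)
  F[1-2] = -5051.4035 N (compression)
  F[1-3] = +3402.9291 N (tension)
  F[2-3] = -1600.2891 N (compression)
  Rx@0 = -2285.4500 N
  Ry@0 = -1251.2122 N
  Ry@2 = +5911.5422 N

-5051.403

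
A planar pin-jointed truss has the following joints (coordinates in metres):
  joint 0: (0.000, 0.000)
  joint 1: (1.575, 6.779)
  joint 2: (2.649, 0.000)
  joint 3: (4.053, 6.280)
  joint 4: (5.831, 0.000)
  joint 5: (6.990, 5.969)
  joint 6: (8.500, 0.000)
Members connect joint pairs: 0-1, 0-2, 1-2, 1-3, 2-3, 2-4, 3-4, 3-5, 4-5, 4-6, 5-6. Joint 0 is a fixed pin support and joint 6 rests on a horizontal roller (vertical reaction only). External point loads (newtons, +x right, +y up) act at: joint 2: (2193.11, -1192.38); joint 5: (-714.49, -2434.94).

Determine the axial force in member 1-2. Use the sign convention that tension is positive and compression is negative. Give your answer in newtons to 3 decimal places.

1921.405

N=7 nodes, M=11 members, R=3 reactions → 2N=14, M+R=14
member 0 (0-1): L=6.9596, (cx,cy)=(0.2263,0.9741)
member 1 (0-2): L=2.6490, (cx,cy)=(1.0000,0.0000)
member 2 (1-2): L=6.8635, (cx,cy)=(0.1565,-0.9877)
member 3 (1-3): L=2.5277, (cx,cy)=(0.9803,-0.1974)
member 4 (2-3): L=6.4350, (cx,cy)=(0.2182,0.9759)
member 5 (2-4): L=3.1820, (cx,cy)=(1.0000,0.0000)
member 6 (3-4): L=6.5268, (cx,cy)=(0.2724,-0.9622)
member 7 (3-5): L=2.9534, (cx,cy)=(0.9944,-0.1053)
member 8 (4-5): L=6.0805, (cx,cy)=(0.1906,0.9817)
member 9 (4-6): L=2.6690, (cx,cy)=(1.0000,0.0000)
member 10 (5-6): L=6.1570, (cx,cy)=(0.2452,-0.9695)
solve A·x = −loads:
  F[0-1] = -1801.8250 N (compression)
  F[0-2] = +1886.3864 N (tension)
  F[1-2] = +1921.4046 N (tension)
  F[1-3] = -722.6463 N (compression)
  F[2-3] = -722.7681 N (compression)
  F[2-4] = +151.6296 N (tension)
  F[3-4] = +701.1550 N (tension)
  F[3-5] = -1063.0337 N (compression)
  F[4-5] = -687.2374 N (compression)
  F[4-6] = +473.6279 N (tension)
  F[5-6] = -1931.2204 N (compression)
  Rx@0 = -1478.6200 N
  Ry@0 = +1755.0783 N
  Ry@6 = +1872.2417 N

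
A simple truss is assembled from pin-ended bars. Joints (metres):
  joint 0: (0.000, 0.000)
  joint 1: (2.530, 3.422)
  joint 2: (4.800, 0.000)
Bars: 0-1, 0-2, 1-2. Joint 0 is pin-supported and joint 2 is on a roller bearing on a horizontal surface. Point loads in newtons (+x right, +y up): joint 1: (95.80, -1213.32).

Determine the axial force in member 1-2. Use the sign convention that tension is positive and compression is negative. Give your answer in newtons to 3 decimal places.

-849.393

N=3 nodes, M=3 members, R=3 reactions → 2N=6, M+R=6
member 0 (0-1): L=4.2557, (cx,cy)=(0.5945,0.8041)
member 1 (0-2): L=4.8000, (cx,cy)=(1.0000,0.0000)
member 2 (1-2): L=4.1065, (cx,cy)=(0.5528,-0.8333)
solve A·x = −loads:
  F[0-1] = -628.6570 N (compression)
  F[0-2] = +469.5346 N (tension)
  F[1-2] = -849.3935 N (compression)
  Rx@0 = -95.8000 N
  Ry@0 = +505.5018 N
  Ry@2 = +707.8182 N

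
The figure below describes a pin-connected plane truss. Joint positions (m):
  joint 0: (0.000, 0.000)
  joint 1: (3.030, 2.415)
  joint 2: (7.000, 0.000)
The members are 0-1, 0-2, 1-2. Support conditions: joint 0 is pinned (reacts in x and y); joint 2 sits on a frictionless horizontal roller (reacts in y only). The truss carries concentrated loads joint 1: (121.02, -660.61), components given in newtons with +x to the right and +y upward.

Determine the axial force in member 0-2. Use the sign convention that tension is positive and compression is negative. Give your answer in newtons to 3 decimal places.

N=3 nodes, M=3 members, R=3 reactions → 2N=6, M+R=6
member 0 (0-1): L=3.8747, (cx,cy)=(0.7820,0.6233)
member 1 (0-2): L=7.0000, (cx,cy)=(1.0000,0.0000)
member 2 (1-2): L=4.6468, (cx,cy)=(0.8543,-0.5197)
solve A·x = −loads:
  F[0-1] = -534.1252 N (compression)
  F[0-2] = +538.7062 N (tension)
  F[1-2] = -630.5496 N (compression)
  Rx@0 = -121.0200 N
  Ry@0 = +332.9083 N
  Ry@2 = +327.7017 N

538.706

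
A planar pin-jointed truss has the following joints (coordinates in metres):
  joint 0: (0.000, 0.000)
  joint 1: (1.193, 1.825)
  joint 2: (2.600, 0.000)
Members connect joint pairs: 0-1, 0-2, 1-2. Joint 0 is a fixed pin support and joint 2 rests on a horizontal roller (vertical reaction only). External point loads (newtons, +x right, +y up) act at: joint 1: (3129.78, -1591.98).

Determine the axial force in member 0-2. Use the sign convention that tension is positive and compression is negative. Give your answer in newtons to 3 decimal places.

N=3 nodes, M=3 members, R=3 reactions → 2N=6, M+R=6
member 0 (0-1): L=2.1803, (cx,cy)=(0.5472,0.8370)
member 1 (0-2): L=2.6000, (cx,cy)=(1.0000,0.0000)
member 2 (1-2): L=2.3044, (cx,cy)=(0.6106,-0.7920)
solve A·x = −loads:
  F[0-1] = +1595.3608 N (tension)
  F[0-2] = +2256.8578 N (tension)
  F[1-2] = -3696.3116 N (compression)
  Rx@0 = -3129.7800 N
  Ry@0 = -1335.3587 N
  Ry@2 = +2927.3387 N

2256.858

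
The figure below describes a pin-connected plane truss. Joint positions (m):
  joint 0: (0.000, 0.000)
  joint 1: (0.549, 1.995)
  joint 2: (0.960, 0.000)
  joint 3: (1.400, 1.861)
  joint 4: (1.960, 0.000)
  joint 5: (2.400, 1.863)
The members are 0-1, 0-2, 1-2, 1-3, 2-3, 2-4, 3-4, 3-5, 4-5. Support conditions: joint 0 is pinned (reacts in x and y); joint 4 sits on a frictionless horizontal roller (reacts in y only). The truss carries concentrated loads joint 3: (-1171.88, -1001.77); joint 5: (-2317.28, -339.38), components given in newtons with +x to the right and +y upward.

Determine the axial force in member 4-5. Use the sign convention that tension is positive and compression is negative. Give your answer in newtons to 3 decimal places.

N=6 nodes, M=9 members, R=3 reactions → 2N=12, M+R=12
member 0 (0-1): L=2.0692, (cx,cy)=(0.2653,0.9642)
member 1 (0-2): L=0.9600, (cx,cy)=(1.0000,0.0000)
member 2 (1-2): L=2.0369, (cx,cy)=(0.2018,-0.9794)
member 3 (1-3): L=0.8615, (cx,cy)=(0.9878,-0.1555)
member 4 (2-3): L=1.9123, (cx,cy)=(0.2301,0.9732)
member 5 (2-4): L=1.0000, (cx,cy)=(1.0000,0.0000)
member 6 (3-4): L=1.9434, (cx,cy)=(0.2882,-0.9576)
member 7 (3-5): L=1.0000, (cx,cy)=(1.0000,0.0020)
member 8 (4-5): L=1.9143, (cx,cy)=(0.2299,0.9732)
solve A·x = −loads:
  F[0-1] = -3656.3667 N (compression)
  F[0-2] = -2519.0346 N (compression)
  F[1-2] = +3881.2235 N (tension)
  F[1-3] = -1774.8717 N (compression)
  F[2-3] = -3906.1964 N (compression)
  F[2-4] = -837.1199 N (compression)
  F[3-4] = +2630.6512 N (tension)
  F[3-5] = -2238.1875 N (compression)
  F[4-5] = -344.1174 N (compression)
  Rx@0 = +3489.1600 N
  Ry@0 = +3525.3190 N
  Ry@4 = -2184.1690 N

-344.117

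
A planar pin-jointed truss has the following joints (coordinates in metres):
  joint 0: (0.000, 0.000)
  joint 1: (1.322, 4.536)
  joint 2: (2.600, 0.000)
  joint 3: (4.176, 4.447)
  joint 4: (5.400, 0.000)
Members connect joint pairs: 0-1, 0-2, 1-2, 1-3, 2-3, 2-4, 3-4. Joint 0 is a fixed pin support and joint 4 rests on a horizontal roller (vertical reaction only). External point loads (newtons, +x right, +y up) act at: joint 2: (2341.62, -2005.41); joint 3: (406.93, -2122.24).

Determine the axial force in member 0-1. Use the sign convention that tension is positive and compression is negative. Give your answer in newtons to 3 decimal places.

N=5 nodes, M=7 members, R=3 reactions → 2N=10, M+R=10
member 0 (0-1): L=4.7247, (cx,cy)=(0.2798,0.9601)
member 1 (0-2): L=2.6000, (cx,cy)=(1.0000,0.0000)
member 2 (1-2): L=4.7126, (cx,cy)=(0.2712,-0.9625)
member 3 (1-3): L=2.8554, (cx,cy)=(0.9995,-0.0312)
member 4 (2-3): L=4.7180, (cx,cy)=(0.3340,0.9426)
member 5 (2-4): L=2.8000, (cx,cy)=(1.0000,0.0000)
member 6 (3-4): L=4.6124, (cx,cy)=(0.2654,-0.9641)
solve A·x = −loads:
  F[0-1] = -1235.1028 N (compression)
  F[0-2] = +3094.1378 N (tension)
  F[1-2] = +1254.1494 N (tension)
  F[1-3] = -686.0314 N (compression)
  F[2-3] = +846.9051 N (tension)
  F[2-4] = +809.7285 N (tension)
  F[3-4] = -3051.2825 N (compression)
  Rx@0 = -2748.5500 N
  Ry@0 = +1185.7689 N
  Ry@4 = +2941.8811 N

-1235.103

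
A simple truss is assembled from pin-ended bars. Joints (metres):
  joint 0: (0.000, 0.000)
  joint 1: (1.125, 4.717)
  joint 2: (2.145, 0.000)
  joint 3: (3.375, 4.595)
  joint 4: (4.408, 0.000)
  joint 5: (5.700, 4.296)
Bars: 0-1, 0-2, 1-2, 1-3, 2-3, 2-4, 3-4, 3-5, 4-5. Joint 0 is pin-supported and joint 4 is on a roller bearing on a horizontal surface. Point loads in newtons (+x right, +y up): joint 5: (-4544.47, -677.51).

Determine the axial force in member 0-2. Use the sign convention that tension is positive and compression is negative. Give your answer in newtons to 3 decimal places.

N=6 nodes, M=9 members, R=3 reactions → 2N=12, M+R=12
member 0 (0-1): L=4.8493, (cx,cy)=(0.2320,0.9727)
member 1 (0-2): L=2.1450, (cx,cy)=(1.0000,0.0000)
member 2 (1-2): L=4.8260, (cx,cy)=(0.2114,-0.9774)
member 3 (1-3): L=2.2533, (cx,cy)=(0.9985,-0.0541)
member 4 (2-3): L=4.7568, (cx,cy)=(0.2586,0.9660)
member 5 (2-4): L=2.2630, (cx,cy)=(1.0000,0.0000)
member 6 (3-4): L=4.7097, (cx,cy)=(0.2193,-0.9756)
member 7 (3-5): L=2.3441, (cx,cy)=(0.9918,-0.1276)
member 8 (4-5): L=4.4861, (cx,cy)=(0.2880,0.9576)
solve A·x = −loads:
  F[0-1] = -4349.0750 N (compression)
  F[0-2] = -3535.5184 N (compression)
  F[1-2] = +4436.1841 N (tension)
  F[1-3] = -1949.4171 N (compression)
  F[2-3] = -4488.6257 N (compression)
  F[2-4] = -1437.2504 N (compression)
  F[3-4] = +4886.8580 N (tension)
  F[3-5] = -4213.4966 N (compression)
  F[4-5] = -1268.7041 N (compression)
  Rx@0 = +4544.4700 N
  Ry@0 = +4230.4220 N
  Ry@4 = -3552.9120 N

-3535.518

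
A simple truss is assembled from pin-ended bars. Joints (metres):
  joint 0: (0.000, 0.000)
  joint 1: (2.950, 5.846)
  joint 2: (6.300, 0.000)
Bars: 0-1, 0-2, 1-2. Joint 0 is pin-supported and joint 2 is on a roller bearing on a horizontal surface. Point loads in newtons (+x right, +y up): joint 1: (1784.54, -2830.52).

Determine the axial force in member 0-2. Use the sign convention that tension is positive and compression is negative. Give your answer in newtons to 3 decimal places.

1708.432

N=3 nodes, M=3 members, R=3 reactions → 2N=6, M+R=6
member 0 (0-1): L=6.5481, (cx,cy)=(0.4505,0.8928)
member 1 (0-2): L=6.3000, (cx,cy)=(1.0000,0.0000)
member 2 (1-2): L=6.7378, (cx,cy)=(0.4972,-0.8676)
solve A·x = −loads:
  F[0-1] = +168.9368 N (tension)
  F[0-2] = +1708.4324 N (tension)
  F[1-2] = -3436.1522 N (compression)
  Rx@0 = -1784.5400 N
  Ry@0 = -150.8220 N
  Ry@2 = +2981.3420 N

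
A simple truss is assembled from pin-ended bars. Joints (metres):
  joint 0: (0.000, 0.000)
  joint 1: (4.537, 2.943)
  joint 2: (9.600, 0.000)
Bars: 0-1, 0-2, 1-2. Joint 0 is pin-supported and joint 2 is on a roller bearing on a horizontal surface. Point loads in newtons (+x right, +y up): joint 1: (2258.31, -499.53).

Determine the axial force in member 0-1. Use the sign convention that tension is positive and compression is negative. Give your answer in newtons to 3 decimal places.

788.059

N=3 nodes, M=3 members, R=3 reactions → 2N=6, M+R=6
member 0 (0-1): L=5.4079, (cx,cy)=(0.8390,0.5442)
member 1 (0-2): L=9.6000, (cx,cy)=(1.0000,0.0000)
member 2 (1-2): L=5.8562, (cx,cy)=(0.8646,-0.5025)
solve A·x = −loads:
  F[0-1] = +788.0592 N (tension)
  F[0-2] = +1597.1642 N (tension)
  F[1-2] = -1847.3893 N (compression)
  Rx@0 = -2258.3100 N
  Ry@0 = -428.8631 N
  Ry@2 = +928.3931 N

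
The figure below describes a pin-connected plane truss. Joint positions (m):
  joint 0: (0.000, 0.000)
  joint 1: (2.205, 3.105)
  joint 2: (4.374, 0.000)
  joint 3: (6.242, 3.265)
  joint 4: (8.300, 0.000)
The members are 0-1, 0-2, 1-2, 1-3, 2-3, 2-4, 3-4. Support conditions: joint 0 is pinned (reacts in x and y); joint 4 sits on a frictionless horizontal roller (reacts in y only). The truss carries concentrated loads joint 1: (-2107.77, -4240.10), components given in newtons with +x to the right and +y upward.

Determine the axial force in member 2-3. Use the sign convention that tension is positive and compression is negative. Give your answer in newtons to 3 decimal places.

N=5 nodes, M=7 members, R=3 reactions → 2N=10, M+R=10
member 0 (0-1): L=3.8083, (cx,cy)=(0.5790,0.8153)
member 1 (0-2): L=4.3740, (cx,cy)=(1.0000,0.0000)
member 2 (1-2): L=3.7876, (cx,cy)=(0.5727,-0.8198)
member 3 (1-3): L=4.0402, (cx,cy)=(0.9992,0.0396)
member 4 (2-3): L=3.7616, (cx,cy)=(0.4966,0.8680)
member 5 (2-4): L=3.9260, (cx,cy)=(1.0000,0.0000)
member 6 (3-4): L=3.8595, (cx,cy)=(0.5332,-0.8460)
solve A·x = −loads:
  F[0-1] = -4786.0208 N (compression)
  F[0-2] = +663.3383 N (tension)
  F[1-2] = -432.3125 N (compression)
  F[1-3] = -416.0946 N (compression)
  F[2-3] = +408.3099 N (tension)
  F[2-4] = +213.0027 N (tension)
  F[3-4] = -399.4557 N (compression)
  Rx@0 = +2107.7700 N
  Ry@0 = +3902.1729 N
  Ry@4 = +337.9271 N

408.310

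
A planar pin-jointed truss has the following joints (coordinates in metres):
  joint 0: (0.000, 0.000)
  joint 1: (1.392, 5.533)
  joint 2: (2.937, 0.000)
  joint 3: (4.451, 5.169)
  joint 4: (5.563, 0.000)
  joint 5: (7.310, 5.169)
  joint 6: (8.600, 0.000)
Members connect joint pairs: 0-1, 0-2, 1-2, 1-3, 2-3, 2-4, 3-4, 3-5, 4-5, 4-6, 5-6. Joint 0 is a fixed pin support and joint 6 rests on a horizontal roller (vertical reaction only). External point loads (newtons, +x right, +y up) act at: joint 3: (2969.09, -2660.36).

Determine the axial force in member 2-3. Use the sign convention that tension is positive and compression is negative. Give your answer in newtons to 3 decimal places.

N=7 nodes, M=11 members, R=3 reactions → 2N=14, M+R=14
member 0 (0-1): L=5.7054, (cx,cy)=(0.2440,0.9698)
member 1 (0-2): L=2.9370, (cx,cy)=(1.0000,0.0000)
member 2 (1-2): L=5.7447, (cx,cy)=(0.2689,-0.9632)
member 3 (1-3): L=3.0806, (cx,cy)=(0.9930,-0.1182)
member 4 (2-3): L=5.3862, (cx,cy)=(0.2811,0.9597)
member 5 (2-4): L=2.6260, (cx,cy)=(1.0000,0.0000)
member 6 (3-4): L=5.2873, (cx,cy)=(0.2103,-0.9776)
member 7 (3-5): L=2.8590, (cx,cy)=(1.0000,0.0000)
member 8 (4-5): L=5.4562, (cx,cy)=(0.3202,0.9474)
member 9 (4-6): L=3.0370, (cx,cy)=(1.0000,0.0000)
member 10 (5-6): L=5.3275, (cx,cy)=(0.2421,-0.9702)
solve A·x = −loads:
  F[0-1] = +516.7067 N (tension)
  F[0-2] = +2843.0245 N (tension)
  F[1-2] = -554.2518 N (compression)
  F[1-3] = +277.0699 N (tension)
  F[2-3] = +556.2583 N (tension)
  F[2-4] = +2537.6021 N (tension)
  F[3-4] = -3233.7813 N (compression)
  F[3-5] = -1857.4831 N (compression)
  F[4-5] = +3337.1341 N (tension)
  F[4-6] = +788.9869 N (tension)
  F[5-6] = -3258.4168 N (compression)
  Rx@0 = -2969.0900 N
  Ry@0 = -501.0922 N
  Ry@6 = +3161.4522 N

556.258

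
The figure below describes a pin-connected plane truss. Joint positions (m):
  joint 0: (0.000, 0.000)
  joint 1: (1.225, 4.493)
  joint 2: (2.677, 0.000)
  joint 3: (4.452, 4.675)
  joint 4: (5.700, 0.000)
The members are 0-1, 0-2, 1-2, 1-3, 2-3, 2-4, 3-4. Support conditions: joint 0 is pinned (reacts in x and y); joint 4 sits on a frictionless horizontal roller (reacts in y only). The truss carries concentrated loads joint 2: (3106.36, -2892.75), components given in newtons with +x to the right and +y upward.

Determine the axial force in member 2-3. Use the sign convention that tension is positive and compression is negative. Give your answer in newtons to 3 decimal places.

N=5 nodes, M=7 members, R=3 reactions → 2N=10, M+R=10
member 0 (0-1): L=4.6570, (cx,cy)=(0.2630,0.9648)
member 1 (0-2): L=2.6770, (cx,cy)=(1.0000,0.0000)
member 2 (1-2): L=4.7218, (cx,cy)=(0.3075,-0.9515)
member 3 (1-3): L=3.2321, (cx,cy)=(0.9984,0.0563)
member 4 (2-3): L=5.0006, (cx,cy)=(0.3550,0.9349)
member 5 (2-4): L=3.0230, (cx,cy)=(1.0000,0.0000)
member 6 (3-4): L=4.8387, (cx,cy)=(0.2579,-0.9662)
solve A·x = −loads:
  F[0-1] = -1590.1726 N (compression)
  F[0-2] = +3524.6465 N (tension)
  F[1-2] = +1559.0877 N (tension)
  F[1-3] = -899.1484 N (compression)
  F[2-3] = +1507.3630 N (tension)
  F[2-4] = +362.6748 N (tension)
  F[3-4] = -1406.1529 N (compression)
  Rx@0 = -3106.3600 N
  Ry@0 = +1534.1725 N
  Ry@4 = +1358.5775 N

1507.363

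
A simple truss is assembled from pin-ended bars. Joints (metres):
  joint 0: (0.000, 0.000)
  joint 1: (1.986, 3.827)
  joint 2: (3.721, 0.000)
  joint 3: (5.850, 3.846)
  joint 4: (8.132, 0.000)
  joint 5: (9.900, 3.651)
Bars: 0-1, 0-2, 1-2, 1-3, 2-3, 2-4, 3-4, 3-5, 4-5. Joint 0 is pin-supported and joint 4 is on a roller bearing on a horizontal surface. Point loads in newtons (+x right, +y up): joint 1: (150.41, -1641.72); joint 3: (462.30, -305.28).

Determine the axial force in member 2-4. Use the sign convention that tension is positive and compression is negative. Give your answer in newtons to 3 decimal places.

N=6 nodes, M=9 members, R=3 reactions → 2N=12, M+R=12
member 0 (0-1): L=4.3116, (cx,cy)=(0.4606,0.8876)
member 1 (0-2): L=3.7210, (cx,cy)=(1.0000,0.0000)
member 2 (1-2): L=4.2019, (cx,cy)=(0.4129,-0.9108)
member 3 (1-3): L=3.8640, (cx,cy)=(1.0000,0.0049)
member 4 (2-3): L=4.3959, (cx,cy)=(0.4843,0.8749)
member 5 (2-4): L=4.4110, (cx,cy)=(1.0000,0.0000)
member 6 (3-4): L=4.4721, (cx,cy)=(0.5103,-0.8600)
member 7 (3-5): L=4.0547, (cx,cy)=(0.9988,-0.0481)
member 8 (4-5): L=4.0566, (cx,cy)=(0.4358,0.9000)
solve A·x = −loads:
  F[0-1] = -1168.3400 N (compression)
  F[0-2] = +1150.8649 N (tension)
  F[1-2] = -666.1751 N (compression)
  F[1-3] = -413.5021 N (compression)
  F[2-3] = +693.4929 N (tension)
  F[2-4] = +539.9318 N (tension)
  F[3-4] = -1058.1080 N (compression)
  F[3-5] = +0.0000 N (tension)
  F[4-5] = -0.0000 N (compression)
  Rx@0 = -612.7100 N
  Ry@0 = +1037.0186 N
  Ry@4 = +909.9814 N

539.932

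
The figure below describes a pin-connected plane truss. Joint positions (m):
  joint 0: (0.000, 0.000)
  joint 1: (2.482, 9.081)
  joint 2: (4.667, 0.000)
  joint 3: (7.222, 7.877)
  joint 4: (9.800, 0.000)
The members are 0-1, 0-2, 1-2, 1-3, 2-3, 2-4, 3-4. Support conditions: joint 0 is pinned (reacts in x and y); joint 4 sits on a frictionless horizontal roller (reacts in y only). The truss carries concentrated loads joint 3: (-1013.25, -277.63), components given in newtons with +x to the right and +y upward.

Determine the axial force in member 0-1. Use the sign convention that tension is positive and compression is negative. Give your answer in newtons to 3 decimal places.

-920.010

N=5 nodes, M=7 members, R=3 reactions → 2N=10, M+R=10
member 0 (0-1): L=9.4141, (cx,cy)=(0.2636,0.9646)
member 1 (0-2): L=4.6670, (cx,cy)=(1.0000,0.0000)
member 2 (1-2): L=9.3402, (cx,cy)=(0.2339,-0.9723)
member 3 (1-3): L=4.8905, (cx,cy)=(0.9692,-0.2462)
member 4 (2-3): L=8.2810, (cx,cy)=(0.3085,0.9512)
member 5 (2-4): L=5.1330, (cx,cy)=(1.0000,0.0000)
member 6 (3-4): L=8.2881, (cx,cy)=(0.3110,-0.9504)
solve A·x = −loads:
  F[0-1] = -920.0101 N (compression)
  F[0-2] = -770.6915 N (compression)
  F[1-2] = +1039.7015 N (tension)
  F[1-3] = -501.2083 N (compression)
  F[2-3] = -1062.6986 N (compression)
  F[2-4] = -199.5861 N (compression)
  F[3-4] = +641.6590 N (tension)
  Rx@0 = +1013.2500 N
  Ry@0 = +887.4592 N
  Ry@4 = -609.8292 N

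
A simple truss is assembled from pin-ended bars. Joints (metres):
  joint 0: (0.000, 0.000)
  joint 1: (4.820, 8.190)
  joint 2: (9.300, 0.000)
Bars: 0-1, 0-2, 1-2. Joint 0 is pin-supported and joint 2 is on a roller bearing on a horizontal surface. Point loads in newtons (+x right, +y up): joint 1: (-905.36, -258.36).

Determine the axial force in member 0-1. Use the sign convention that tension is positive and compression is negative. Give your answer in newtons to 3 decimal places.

N=3 nodes, M=3 members, R=3 reactions → 2N=6, M+R=6
member 0 (0-1): L=9.5031, (cx,cy)=(0.5072,0.8618)
member 1 (0-2): L=9.3000, (cx,cy)=(1.0000,0.0000)
member 2 (1-2): L=9.3352, (cx,cy)=(0.4799,-0.8773)
solve A·x = −loads:
  F[0-1] = -1069.5410 N (compression)
  F[0-2] = -362.8845 N (compression)
  F[1-2] = +756.1629 N (tension)
  Rx@0 = +905.3600 N
  Ry@0 = +921.7582 N
  Ry@2 = -663.3982 N

-1069.541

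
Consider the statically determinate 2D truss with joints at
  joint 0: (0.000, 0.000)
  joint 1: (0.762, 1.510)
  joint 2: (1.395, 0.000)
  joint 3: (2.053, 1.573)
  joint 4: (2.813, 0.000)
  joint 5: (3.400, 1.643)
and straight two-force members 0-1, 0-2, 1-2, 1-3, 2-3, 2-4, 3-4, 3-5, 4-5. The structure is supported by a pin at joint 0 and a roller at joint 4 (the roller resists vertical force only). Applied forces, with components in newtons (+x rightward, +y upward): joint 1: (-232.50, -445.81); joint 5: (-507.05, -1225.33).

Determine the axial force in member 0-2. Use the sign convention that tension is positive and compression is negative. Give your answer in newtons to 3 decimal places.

N=6 nodes, M=9 members, R=3 reactions → 2N=12, M+R=12
member 0 (0-1): L=1.6914, (cx,cy)=(0.4505,0.8928)
member 1 (0-2): L=1.3950, (cx,cy)=(1.0000,0.0000)
member 2 (1-2): L=1.6373, (cx,cy)=(0.3866,-0.9222)
member 3 (1-3): L=1.2925, (cx,cy)=(0.9988,0.0487)
member 4 (2-3): L=1.7051, (cx,cy)=(0.3859,0.9225)
member 5 (2-4): L=1.4180, (cx,cy)=(1.0000,0.0000)
member 6 (3-4): L=1.7470, (cx,cy)=(0.4350,-0.9004)
member 7 (3-5): L=1.3488, (cx,cy)=(0.9987,0.0519)
member 8 (4-5): L=1.7447, (cx,cy)=(0.3364,0.9417)
solve A·x = −loads:
  F[0-1] = -549.2050 N (compression)
  F[0-2] = -492.1214 N (compression)
  F[1-2] = +46.5119 N (tension)
  F[1-3] = -32.9497 N (compression)
  F[2-3] = -46.4971 N (compression)
  F[2-4] = -456.1959 N (compression)
  F[3-4] = +45.3496 N (tension)
  F[3-5] = -70.6781 N (compression)
  F[4-5] = -1297.2901 N (compression)
  Rx@0 = +739.5500 N
  Ry@0 = +490.3113 N
  Ry@4 = +1180.8287 N

-492.121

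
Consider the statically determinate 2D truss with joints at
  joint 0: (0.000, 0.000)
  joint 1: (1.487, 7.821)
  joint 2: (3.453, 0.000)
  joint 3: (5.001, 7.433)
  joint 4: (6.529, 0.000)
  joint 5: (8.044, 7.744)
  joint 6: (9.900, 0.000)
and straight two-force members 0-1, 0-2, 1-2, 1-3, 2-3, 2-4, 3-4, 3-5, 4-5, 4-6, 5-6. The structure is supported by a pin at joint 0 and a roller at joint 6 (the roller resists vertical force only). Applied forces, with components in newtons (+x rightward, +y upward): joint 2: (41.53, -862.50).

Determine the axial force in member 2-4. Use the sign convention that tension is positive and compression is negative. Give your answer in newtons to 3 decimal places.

198.273

N=7 nodes, M=11 members, R=3 reactions → 2N=14, M+R=14
member 0 (0-1): L=7.9611, (cx,cy)=(0.1868,0.9824)
member 1 (0-2): L=3.4530, (cx,cy)=(1.0000,0.0000)
member 2 (1-2): L=8.0643, (cx,cy)=(0.2438,-0.9698)
member 3 (1-3): L=3.5354, (cx,cy)=(0.9940,-0.1097)
member 4 (2-3): L=7.5925, (cx,cy)=(0.2039,0.9790)
member 5 (2-4): L=3.0760, (cx,cy)=(1.0000,0.0000)
member 6 (3-4): L=7.5884, (cx,cy)=(0.2014,-0.9795)
member 7 (3-5): L=3.0589, (cx,cy)=(0.9948,0.1017)
member 8 (4-5): L=7.8908, (cx,cy)=(0.1920,0.9814)
member 9 (4-6): L=3.3710, (cx,cy)=(1.0000,0.0000)
member 10 (5-6): L=7.9633, (cx,cy)=(0.2331,-0.9725)
solve A·x = −loads:
  F[0-1] = -571.7323 N (compression)
  F[0-2] = +148.3199 N (tension)
  F[1-2] = +608.1830 N (tension)
  F[1-3] = -256.6089 N (compression)
  F[2-3] = +278.5175 N (tension)
  F[2-4] = +198.2731 N (tension)
  F[3-4] = -321.0623 N (compression)
  F[3-5] = -134.3203 N (compression)
  F[4-5] = +320.4479 N (tension)
  F[4-6] = +72.0996 N (tension)
  F[5-6] = -309.3490 N (compression)
  Rx@0 = -41.5300 N
  Ry@0 = +561.6705 N
  Ry@6 = +300.8295 N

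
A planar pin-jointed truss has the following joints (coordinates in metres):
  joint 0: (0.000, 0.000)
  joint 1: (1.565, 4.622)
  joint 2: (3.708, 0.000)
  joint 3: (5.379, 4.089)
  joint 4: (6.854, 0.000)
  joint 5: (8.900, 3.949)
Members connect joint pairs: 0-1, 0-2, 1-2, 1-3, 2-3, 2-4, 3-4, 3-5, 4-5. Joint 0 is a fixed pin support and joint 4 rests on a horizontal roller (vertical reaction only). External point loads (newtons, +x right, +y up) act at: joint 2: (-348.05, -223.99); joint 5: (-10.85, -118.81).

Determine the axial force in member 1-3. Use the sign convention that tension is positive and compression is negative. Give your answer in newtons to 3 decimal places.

-63.747

N=6 nodes, M=9 members, R=3 reactions → 2N=12, M+R=12
member 0 (0-1): L=4.8798, (cx,cy)=(0.3207,0.9472)
member 1 (0-2): L=3.7080, (cx,cy)=(1.0000,0.0000)
member 2 (1-2): L=5.0946, (cx,cy)=(0.4206,-0.9072)
member 3 (1-3): L=3.8511, (cx,cy)=(0.9904,-0.1384)
member 4 (2-3): L=4.4173, (cx,cy)=(0.3783,0.9257)
member 5 (2-4): L=3.1460, (cx,cy)=(1.0000,0.0000)
member 6 (3-4): L=4.3469, (cx,cy)=(0.3393,-0.9407)
member 7 (3-5): L=3.5238, (cx,cy)=(0.9992,-0.0397)
member 8 (4-5): L=4.4476, (cx,cy)=(0.4600,0.8879)
solve A·x = −loads:
  F[0-1] = -77.7015 N (compression)
  F[0-2] = -333.9802 N (compression)
  F[1-2] = +90.8480 N (tension)
  F[1-3] = -63.7475 N (compression)
  F[2-3] = +152.9351 N (tension)
  F[2-4] = -5.5697 N (compression)
  F[3-4] = -161.9786 N (compression)
  F[3-5] = +49.7219 N (tension)
  F[4-5] = -131.5846 N (compression)
  Rx@0 = +358.9000 N
  Ry@0 = +73.5970 N
  Ry@4 = +269.2030 N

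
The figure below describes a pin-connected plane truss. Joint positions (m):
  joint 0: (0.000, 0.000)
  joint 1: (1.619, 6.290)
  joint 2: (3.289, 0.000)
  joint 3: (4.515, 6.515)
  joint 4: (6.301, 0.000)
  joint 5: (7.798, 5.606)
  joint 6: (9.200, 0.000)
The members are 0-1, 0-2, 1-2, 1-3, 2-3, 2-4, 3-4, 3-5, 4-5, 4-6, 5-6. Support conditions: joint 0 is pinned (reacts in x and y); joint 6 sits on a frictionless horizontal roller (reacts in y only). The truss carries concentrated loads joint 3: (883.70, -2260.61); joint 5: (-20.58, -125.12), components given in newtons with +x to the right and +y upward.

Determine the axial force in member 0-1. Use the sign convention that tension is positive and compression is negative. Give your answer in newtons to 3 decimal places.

N=7 nodes, M=11 members, R=3 reactions → 2N=14, M+R=14
member 0 (0-1): L=6.4950, (cx,cy)=(0.2493,0.9684)
member 1 (0-2): L=3.2890, (cx,cy)=(1.0000,0.0000)
member 2 (1-2): L=6.5079, (cx,cy)=(0.2566,-0.9665)
member 3 (1-3): L=2.9047, (cx,cy)=(0.9970,0.0775)
member 4 (2-3): L=6.6294, (cx,cy)=(0.1849,0.9828)
member 5 (2-4): L=3.0120, (cx,cy)=(1.0000,0.0000)
member 6 (3-4): L=6.7554, (cx,cy)=(0.2644,-0.9644)
member 7 (3-5): L=3.4065, (cx,cy)=(0.9637,-0.2668)
member 8 (4-5): L=5.8024, (cx,cy)=(0.2580,0.9661)
member 9 (4-6): L=2.8990, (cx,cy)=(1.0000,0.0000)
member 10 (5-6): L=5.7787, (cx,cy)=(0.2426,-0.9701)
solve A·x = −loads:
  F[0-1] = -575.1597 N (compression)
  F[0-2] = +1006.4889 N (tension)
  F[1-2] = +553.3628 N (tension)
  F[1-3] = -286.2276 N (compression)
  F[2-3] = -544.2208 N (compression)
  F[2-4] = +1249.1331 N (tension)
  F[3-4] = -1517.0809 N (compression)
  F[3-5] = -901.3047 N (compression)
  F[4-5] = +1514.3671 N (tension)
  F[4-6] = +457.3445 N (tension)
  F[5-6] = -1885.0466 N (compression)
  Rx@0 = -863.1200 N
  Ry@0 = +557.0046 N
  Ry@6 = +1828.7254 N

-575.160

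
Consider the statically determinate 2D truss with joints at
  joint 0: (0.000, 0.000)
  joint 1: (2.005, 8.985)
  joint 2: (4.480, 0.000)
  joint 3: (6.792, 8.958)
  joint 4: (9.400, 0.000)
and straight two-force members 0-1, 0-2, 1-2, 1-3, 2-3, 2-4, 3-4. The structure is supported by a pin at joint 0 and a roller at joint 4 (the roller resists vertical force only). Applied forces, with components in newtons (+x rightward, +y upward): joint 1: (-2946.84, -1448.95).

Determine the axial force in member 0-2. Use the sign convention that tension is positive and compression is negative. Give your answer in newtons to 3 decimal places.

-2063.919

N=5 nodes, M=7 members, R=3 reactions → 2N=10, M+R=10
member 0 (0-1): L=9.2060, (cx,cy)=(0.2178,0.9760)
member 1 (0-2): L=4.4800, (cx,cy)=(1.0000,0.0000)
member 2 (1-2): L=9.3196, (cx,cy)=(0.2656,-0.9641)
member 3 (1-3): L=4.7871, (cx,cy)=(1.0000,-0.0056)
member 4 (2-3): L=9.2515, (cx,cy)=(0.2499,0.9683)
member 5 (2-4): L=4.9200, (cx,cy)=(1.0000,0.0000)
member 6 (3-4): L=9.3299, (cx,cy)=(0.2795,-0.9601)
solve A·x = −loads:
  F[0-1] = -4053.9472 N (compression)
  F[0-2] = -2063.9187 N (compression)
  F[1-2] = +2593.0355 N (tension)
  F[1-3] = +1375.3135 N (tension)
  F[2-3] = -2581.8457 N (compression)
  F[2-4] = -730.0776 N (compression)
  F[3-4] = +2611.7969 N (tension)
  Rx@0 = +2946.8400 N
  Ry@0 = +3956.6322 N
  Ry@4 = -2507.6822 N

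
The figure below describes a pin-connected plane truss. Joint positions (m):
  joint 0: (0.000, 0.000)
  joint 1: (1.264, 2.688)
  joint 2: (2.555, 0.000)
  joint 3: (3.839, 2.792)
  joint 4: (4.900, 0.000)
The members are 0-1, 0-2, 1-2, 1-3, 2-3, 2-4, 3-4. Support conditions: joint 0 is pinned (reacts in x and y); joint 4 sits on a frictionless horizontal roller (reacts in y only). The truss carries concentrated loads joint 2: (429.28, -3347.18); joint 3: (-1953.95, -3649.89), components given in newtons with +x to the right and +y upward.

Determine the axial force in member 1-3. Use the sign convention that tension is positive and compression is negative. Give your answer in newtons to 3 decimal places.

N=5 nodes, M=7 members, R=3 reactions → 2N=10, M+R=10
member 0 (0-1): L=2.9704, (cx,cy)=(0.4255,0.9049)
member 1 (0-2): L=2.5550, (cx,cy)=(1.0000,0.0000)
member 2 (1-2): L=2.9819, (cx,cy)=(0.4329,-0.9014)
member 3 (1-3): L=2.5771, (cx,cy)=(0.9992,0.0404)
member 4 (2-3): L=3.0731, (cx,cy)=(0.4178,0.9085)
member 5 (2-4): L=2.3450, (cx,cy)=(1.0000,0.0000)
member 6 (3-4): L=2.9868, (cx,cy)=(0.3552,-0.9348)
solve A·x = −loads:
  F[0-1] = -3873.7679 N (compression)
  F[0-2] = +123.7639 N (tension)
  F[1-2] = +3742.4292 N (tension)
  F[1-3] = -3271.3393 N (compression)
  F[2-3] = -28.9853 N (compression)
  F[2-4] = +1326.8351 N (tension)
  F[3-4] = -3735.1493 N (compression)
  Rx@0 = +1524.6700 N
  Ry@0 = +3505.5304 N
  Ry@4 = +3491.5396 N

-3271.339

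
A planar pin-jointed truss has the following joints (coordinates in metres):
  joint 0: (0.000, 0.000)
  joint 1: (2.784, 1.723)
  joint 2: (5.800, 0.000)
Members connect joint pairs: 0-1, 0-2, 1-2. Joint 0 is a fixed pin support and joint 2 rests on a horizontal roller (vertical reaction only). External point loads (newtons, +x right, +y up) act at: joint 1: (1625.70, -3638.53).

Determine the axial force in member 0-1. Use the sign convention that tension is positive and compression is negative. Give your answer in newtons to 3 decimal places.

N=3 nodes, M=3 members, R=3 reactions → 2N=6, M+R=6
member 0 (0-1): L=3.2740, (cx,cy)=(0.8503,0.5263)
member 1 (0-2): L=5.8000, (cx,cy)=(1.0000,0.0000)
member 2 (1-2): L=3.4735, (cx,cy)=(0.8683,-0.4960)
solve A·x = −loads:
  F[0-1] = -2677.5560 N (compression)
  F[0-2] = +3902.4894 N (tension)
  F[1-2] = -4494.4214 N (compression)
  Rx@0 = -1625.7000 N
  Ry@0 = +1409.0906 N
  Ry@2 = +2229.4394 N

-2677.556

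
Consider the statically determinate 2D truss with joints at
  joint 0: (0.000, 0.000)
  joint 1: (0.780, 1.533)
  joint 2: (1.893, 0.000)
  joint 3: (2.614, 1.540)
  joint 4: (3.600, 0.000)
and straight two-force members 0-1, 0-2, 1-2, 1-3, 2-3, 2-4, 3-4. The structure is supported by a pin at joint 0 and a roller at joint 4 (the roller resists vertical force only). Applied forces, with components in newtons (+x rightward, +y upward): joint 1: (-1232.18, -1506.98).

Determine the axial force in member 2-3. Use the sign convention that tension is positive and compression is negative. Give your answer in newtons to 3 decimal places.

N=5 nodes, M=7 members, R=3 reactions → 2N=10, M+R=10
member 0 (0-1): L=1.7200, (cx,cy)=(0.4535,0.8913)
member 1 (0-2): L=1.8930, (cx,cy)=(1.0000,0.0000)
member 2 (1-2): L=1.8944, (cx,cy)=(0.5875,-0.8092)
member 3 (1-3): L=1.8340, (cx,cy)=(1.0000,0.0038)
member 4 (2-3): L=1.7004, (cx,cy)=(0.4240,0.9057)
member 5 (2-4): L=1.7070, (cx,cy)=(1.0000,0.0000)
member 6 (3-4): L=1.8286, (cx,cy)=(0.5392,-0.8422)
solve A·x = −loads:
  F[0-1] = -1913.2017 N (compression)
  F[0-2] = -364.5783 N (compression)
  F[1-2] = +245.9556 N (tension)
  F[1-3] = +220.0780 N (tension)
  F[2-3] = -219.7643 N (compression)
  F[2-4] = -126.8937 N (compression)
  F[3-4] = +235.3331 N (tension)
  Rx@0 = +1232.1800 N
  Ry@0 = +1705.1710 N
  Ry@4 = -198.1910 N

-219.764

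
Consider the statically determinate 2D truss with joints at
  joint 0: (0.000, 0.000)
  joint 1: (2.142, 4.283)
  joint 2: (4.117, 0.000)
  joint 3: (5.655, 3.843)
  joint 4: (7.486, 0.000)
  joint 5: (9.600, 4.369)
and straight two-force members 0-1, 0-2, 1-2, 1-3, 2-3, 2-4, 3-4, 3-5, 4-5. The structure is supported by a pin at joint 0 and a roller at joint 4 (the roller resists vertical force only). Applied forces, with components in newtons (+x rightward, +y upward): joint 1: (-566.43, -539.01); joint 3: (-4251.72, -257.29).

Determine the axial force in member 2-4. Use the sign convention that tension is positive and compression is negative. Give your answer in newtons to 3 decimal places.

N=6 nodes, M=9 members, R=3 reactions → 2N=12, M+R=12
member 0 (0-1): L=4.7888, (cx,cy)=(0.4473,0.8944)
member 1 (0-2): L=4.1170, (cx,cy)=(1.0000,0.0000)
member 2 (1-2): L=4.7164, (cx,cy)=(0.4187,-0.9081)
member 3 (1-3): L=3.5404, (cx,cy)=(0.9922,-0.1243)
member 4 (2-3): L=4.1393, (cx,cy)=(0.3716,0.9284)
member 5 (2-4): L=3.3690, (cx,cy)=(1.0000,0.0000)
member 6 (3-4): L=4.2569, (cx,cy)=(0.4301,-0.9028)
member 7 (3-5): L=3.9799, (cx,cy)=(0.9912,0.1322)
member 8 (4-5): L=4.8536, (cx,cy)=(0.4356,0.9002)
solve A·x = −loads:
  F[0-1] = -3303.3200 N (compression)
  F[0-2] = -3340.5845 N (compression)
  F[1-2] = +2956.2763 N (tension)
  F[1-3] = -2165.8640 N (compression)
  F[2-3] = -2891.6110 N (compression)
  F[2-4] = -1028.2479 N (compression)
  F[3-4] = +2390.5789 N (tension)
  F[3-5] = -0.0000 N (tension)
  F[4-5] = +0.0000 N (tension)
  Rx@0 = +4818.1500 N
  Ry@0 = +2954.4412 N
  Ry@4 = -2158.1412 N

-1028.248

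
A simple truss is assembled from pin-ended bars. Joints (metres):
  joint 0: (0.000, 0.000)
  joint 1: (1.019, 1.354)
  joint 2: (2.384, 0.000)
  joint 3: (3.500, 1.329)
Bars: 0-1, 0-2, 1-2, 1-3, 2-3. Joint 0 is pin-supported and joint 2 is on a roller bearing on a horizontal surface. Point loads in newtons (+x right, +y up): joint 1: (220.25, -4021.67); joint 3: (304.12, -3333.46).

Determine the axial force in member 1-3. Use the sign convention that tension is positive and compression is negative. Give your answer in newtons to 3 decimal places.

3077.441

N=4 nodes, M=5 members, R=3 reactions → 2N=8, M+R=8
member 0 (0-1): L=1.6946, (cx,cy)=(0.6013,0.7990)
member 1 (0-2): L=2.3840, (cx,cy)=(1.0000,0.0000)
member 2 (1-2): L=1.9226, (cx,cy)=(0.7100,-0.7042)
member 3 (1-3): L=2.4811, (cx,cy)=(0.9999,-0.0101)
member 4 (2-3): L=1.7354, (cx,cy)=(0.6431,0.7658)
solve A·x = −loads:
  F[0-1] = -560.1770 N (compression)
  F[0-2] = +861.2162 N (tension)
  F[1-2] = -5119.1229 N (compression)
  F[1-3] = +3077.4409 N (tension)
  F[2-3] = -4312.3808 N (compression)
  Rx@0 = -524.3700 N
  Ry@0 = +447.5857 N
  Ry@2 = +6907.5443 N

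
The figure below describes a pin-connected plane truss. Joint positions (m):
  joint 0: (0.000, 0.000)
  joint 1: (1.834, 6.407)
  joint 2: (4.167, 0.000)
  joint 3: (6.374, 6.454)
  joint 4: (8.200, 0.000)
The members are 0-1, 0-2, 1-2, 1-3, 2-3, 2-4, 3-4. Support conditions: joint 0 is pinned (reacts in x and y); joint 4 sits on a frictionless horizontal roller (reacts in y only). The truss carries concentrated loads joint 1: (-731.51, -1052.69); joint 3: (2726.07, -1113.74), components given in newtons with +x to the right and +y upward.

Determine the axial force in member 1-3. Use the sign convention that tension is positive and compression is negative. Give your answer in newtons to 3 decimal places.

1440.391

N=5 nodes, M=7 members, R=3 reactions → 2N=10, M+R=10
member 0 (0-1): L=6.6643, (cx,cy)=(0.2752,0.9614)
member 1 (0-2): L=4.1670, (cx,cy)=(1.0000,0.0000)
member 2 (1-2): L=6.8185, (cx,cy)=(0.3422,-0.9396)
member 3 (1-3): L=4.5402, (cx,cy)=(0.9999,0.0104)
member 4 (2-3): L=6.8209, (cx,cy)=(0.3236,0.9462)
member 5 (2-4): L=4.0330, (cx,cy)=(1.0000,0.0000)
member 6 (3-4): L=6.7073, (cx,cy)=(0.2722,-0.9622)
solve A·x = −loads:
  F[0-1] = +529.2345 N (tension)
  F[0-2] = +1848.9164 N (tension)
  F[1-2] = -1645.9210 N (compression)
  F[1-3] = +1440.3912 N (tension)
  F[2-3] = +1634.5046 N (tension)
  F[2-4] = +756.8902 N (tension)
  F[3-4] = -2780.2404 N (compression)
  Rx@0 = -1994.5600 N
  Ry@0 = -508.7997 N
  Ry@4 = +2675.2297 N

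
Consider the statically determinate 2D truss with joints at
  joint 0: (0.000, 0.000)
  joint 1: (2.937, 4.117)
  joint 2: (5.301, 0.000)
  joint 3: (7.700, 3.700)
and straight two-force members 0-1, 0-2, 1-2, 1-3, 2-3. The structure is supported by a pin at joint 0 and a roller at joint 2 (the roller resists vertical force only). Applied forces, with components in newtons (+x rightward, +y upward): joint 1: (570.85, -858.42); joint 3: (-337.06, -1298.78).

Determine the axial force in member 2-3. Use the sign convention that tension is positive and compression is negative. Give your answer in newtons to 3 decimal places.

N=4 nodes, M=5 members, R=3 reactions → 2N=8, M+R=8
member 0 (0-1): L=5.0572, (cx,cy)=(0.5808,0.8141)
member 1 (0-2): L=5.3010, (cx,cy)=(1.0000,0.0000)
member 2 (1-2): L=4.7474, (cx,cy)=(0.4980,-0.8672)
member 3 (1-3): L=4.7812, (cx,cy)=(0.9962,-0.0872)
member 4 (2-3): L=4.4097, (cx,cy)=(0.5440,0.8391)
solve A·x = −loads:
  F[0-1] = +507.3723 N (tension)
  F[0-2] = -60.8674 N (compression)
  F[1-2] = -1514.4104 N (compression)
  F[1-3] = +479.7401 N (tension)
  F[2-3] = -1498.0236 N (compression)
  Rx@0 = -233.7900 N
  Ry@0 = -413.0420 N
  Ry@2 = +2570.2420 N

-1498.024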